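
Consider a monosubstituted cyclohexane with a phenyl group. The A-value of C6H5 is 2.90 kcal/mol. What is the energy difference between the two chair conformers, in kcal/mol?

A monosubstituted cyclohexane has one chair with the phenyl group axial (E = A = 2.90 kcal/mol) and one with it equatorial (E = 0).
ΔE = 2.90 − 0 = 2.90 kcal/mol.

2.90 kcal/mol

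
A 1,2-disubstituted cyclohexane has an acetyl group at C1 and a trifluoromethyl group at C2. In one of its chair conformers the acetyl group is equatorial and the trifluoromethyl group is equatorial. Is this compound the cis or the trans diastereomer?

C1 and C2 have opposite parity, so their axial bonds point in opposite directions.
With opposite-parity carbons, two substituents on the same face are one axial and one equatorial; opposite faces give both axial or both equatorial.
Here the groups are equatorial/equatorial → opposite face → trans.

trans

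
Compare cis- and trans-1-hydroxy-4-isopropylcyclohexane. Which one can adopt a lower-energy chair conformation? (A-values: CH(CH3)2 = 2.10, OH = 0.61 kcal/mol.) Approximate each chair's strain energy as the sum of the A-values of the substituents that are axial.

At 1,4 positions (parity opposite): cis → (a,e or e,a); trans → (e,e or a,a).
Best chair for cis: E = 0.61 kcal/mol; best chair for trans: E = 0.00 kcal/mol.
The trans isomer is lower by 0.61 kcal/mol.

trans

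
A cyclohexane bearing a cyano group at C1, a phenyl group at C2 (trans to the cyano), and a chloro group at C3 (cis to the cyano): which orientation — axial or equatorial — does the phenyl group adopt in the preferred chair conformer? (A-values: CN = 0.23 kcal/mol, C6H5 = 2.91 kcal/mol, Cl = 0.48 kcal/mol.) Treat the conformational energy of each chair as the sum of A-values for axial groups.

Chair I (cyano axial, phenyl axial, chloro axial): E = 3.62 kcal/mol.
Chair II (cyano equatorial, phenyl equatorial, chloro equatorial): E = 0.00 kcal/mol.
Chair II is the more stable (lower-energy) conformer, and in that chair the phenyl group is equatorial.

equatorial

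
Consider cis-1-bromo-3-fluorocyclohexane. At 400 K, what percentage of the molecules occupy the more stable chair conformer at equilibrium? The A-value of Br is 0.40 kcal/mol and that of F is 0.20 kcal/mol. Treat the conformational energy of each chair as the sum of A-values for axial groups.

68.0%

C1 and C3 have the same parity, so for the cis isomer the two substituents are e,e in one chair and a,a in the other.
Chair I (bromo axial, fluoro axial): E = 0.60 kcal/mol; chair II (bromo equatorial, fluoro equatorial): E = 0.00 kcal/mol.
ΔG = 0.60 kcal/mol between the two chairs.
K = exp(ΔG/RT) with R = 1.987×10⁻³ kcal mol⁻¹ K⁻¹ and T = 400 K gives K ≈ 2.13.
Fraction in the lower-energy chair = K/(K+1) = 68.0%.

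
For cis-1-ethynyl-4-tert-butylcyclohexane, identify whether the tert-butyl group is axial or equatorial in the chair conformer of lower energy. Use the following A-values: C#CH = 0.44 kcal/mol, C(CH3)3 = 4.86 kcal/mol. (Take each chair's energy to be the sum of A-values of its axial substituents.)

C1 and C4 have opposite parity, so for the cis isomer the two substituents are one axial and one equatorial in each chair.
Chair I (ethynyl axial, tert-butyl equatorial): E = 0.44 kcal/mol.
Chair II (ethynyl equatorial, tert-butyl axial): E = 4.86 kcal/mol.
Chair I is the more stable (lower-energy) conformer, and in that chair the tert-butyl group is equatorial.

equatorial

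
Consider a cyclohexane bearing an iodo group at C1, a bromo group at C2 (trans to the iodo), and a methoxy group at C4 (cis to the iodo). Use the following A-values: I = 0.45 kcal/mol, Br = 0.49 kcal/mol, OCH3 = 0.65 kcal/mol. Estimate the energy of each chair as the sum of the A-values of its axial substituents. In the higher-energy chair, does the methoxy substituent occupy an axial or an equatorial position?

equatorial

Chair I (iodo axial, bromo axial, methoxy equatorial): E = 0.94 kcal/mol.
Chair II (iodo equatorial, bromo equatorial, methoxy axial): E = 0.65 kcal/mol.
Chair I is the less stable (higher-energy) conformer, and in that chair the methoxy group is equatorial.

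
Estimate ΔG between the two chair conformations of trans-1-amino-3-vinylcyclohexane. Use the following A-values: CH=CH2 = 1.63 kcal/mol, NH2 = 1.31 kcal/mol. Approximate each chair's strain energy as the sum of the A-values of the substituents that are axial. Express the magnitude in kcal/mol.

C1 and C3 have the same parity, so for the trans isomer the two substituents are one axial and one equatorial in each chair.
Chair I (vinyl axial, amino equatorial): E = 1.63 kcal/mol.
Chair II (vinyl equatorial, amino axial): E = 1.31 kcal/mol.
ΔE = 1.63 − 1.31 = 0.32 kcal/mol; chair II is more stable.

0.32 kcal/mol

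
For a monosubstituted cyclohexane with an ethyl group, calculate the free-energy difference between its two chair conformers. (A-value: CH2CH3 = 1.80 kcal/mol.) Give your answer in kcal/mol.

1.80 kcal/mol

A monosubstituted cyclohexane has one chair with the ethyl group axial (E = A = 1.80 kcal/mol) and one with it equatorial (E = 0).
ΔE = 1.80 − 0 = 1.80 kcal/mol.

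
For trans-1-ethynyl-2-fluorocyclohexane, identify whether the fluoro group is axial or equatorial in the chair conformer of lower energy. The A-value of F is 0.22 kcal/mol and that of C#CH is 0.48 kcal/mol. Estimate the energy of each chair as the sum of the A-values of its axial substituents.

equatorial

C1 and C2 have opposite parity, so for the trans isomer the two substituents are e,e in one chair and a,a in the other.
Chair I (fluoro axial, ethynyl axial): E = 0.70 kcal/mol.
Chair II (fluoro equatorial, ethynyl equatorial): E = 0.00 kcal/mol.
Chair II is the more stable (lower-energy) conformer, and in that chair the fluoro group is equatorial.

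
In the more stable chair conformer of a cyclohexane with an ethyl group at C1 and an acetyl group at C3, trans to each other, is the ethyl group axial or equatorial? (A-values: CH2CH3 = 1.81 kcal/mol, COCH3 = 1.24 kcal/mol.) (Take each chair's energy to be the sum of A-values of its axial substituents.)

C1 and C3 have the same parity, so for the trans isomer the two substituents are one axial and one equatorial in each chair.
Chair I (ethyl axial, acetyl equatorial): E = 1.81 kcal/mol.
Chair II (ethyl equatorial, acetyl axial): E = 1.24 kcal/mol.
Chair II is the more stable (lower-energy) conformer, and in that chair the ethyl group is equatorial.

equatorial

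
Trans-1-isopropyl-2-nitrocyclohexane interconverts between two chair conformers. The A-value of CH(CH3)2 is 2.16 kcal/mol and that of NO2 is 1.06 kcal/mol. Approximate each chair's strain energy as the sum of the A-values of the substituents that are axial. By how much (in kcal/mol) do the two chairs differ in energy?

3.22 kcal/mol

C1 and C2 have opposite parity, so for the trans isomer the two substituents are e,e in one chair and a,a in the other.
Chair I (isopropyl axial, nitro axial): E = 3.22 kcal/mol.
Chair II (isopropyl equatorial, nitro equatorial): E = 0.00 kcal/mol.
ΔE = 3.22 − 0.00 = 3.22 kcal/mol; chair II is more stable.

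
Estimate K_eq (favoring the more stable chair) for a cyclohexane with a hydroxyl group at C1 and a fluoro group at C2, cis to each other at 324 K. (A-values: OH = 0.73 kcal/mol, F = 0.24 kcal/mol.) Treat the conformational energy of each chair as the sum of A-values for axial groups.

C1 and C2 have opposite parity, so for the cis isomer the two substituents are one axial and one equatorial in each chair.
Chair I (hydroxyl axial, fluoro equatorial): E = 0.73 kcal/mol; chair II (hydroxyl equatorial, fluoro axial): E = 0.24 kcal/mol.
ΔG = 0.49 kcal/mol between the two chairs.
K = exp(ΔG/RT) with R = 1.987×10⁻³ kcal mol⁻¹ K⁻¹ and T = 324 K gives K ≈ 2.14.

K ≈ 2.14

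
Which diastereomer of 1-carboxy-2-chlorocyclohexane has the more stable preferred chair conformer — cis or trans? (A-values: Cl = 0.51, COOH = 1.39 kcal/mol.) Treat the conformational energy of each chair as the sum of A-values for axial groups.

At 1,2 positions (parity opposite): cis → (a,e or e,a); trans → (e,e or a,a).
Best chair for cis: E = 0.51 kcal/mol; best chair for trans: E = 0.00 kcal/mol.
The trans isomer is lower by 0.51 kcal/mol.

trans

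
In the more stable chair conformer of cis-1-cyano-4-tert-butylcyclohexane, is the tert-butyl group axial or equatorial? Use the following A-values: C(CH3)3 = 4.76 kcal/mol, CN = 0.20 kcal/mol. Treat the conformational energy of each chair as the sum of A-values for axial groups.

equatorial

C1 and C4 have opposite parity, so for the cis isomer the two substituents are one axial and one equatorial in each chair.
Chair I (tert-butyl axial, cyano equatorial): E = 4.76 kcal/mol.
Chair II (tert-butyl equatorial, cyano axial): E = 0.20 kcal/mol.
Chair II is the more stable (lower-energy) conformer, and in that chair the tert-butyl group is equatorial.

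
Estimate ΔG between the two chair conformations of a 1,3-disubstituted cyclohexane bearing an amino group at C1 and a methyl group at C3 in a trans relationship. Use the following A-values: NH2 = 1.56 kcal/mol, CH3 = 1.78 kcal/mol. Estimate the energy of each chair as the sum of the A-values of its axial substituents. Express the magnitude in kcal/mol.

0.22 kcal/mol

C1 and C3 have the same parity, so for the trans isomer the two substituents are one axial and one equatorial in each chair.
Chair I (amino axial, methyl equatorial): E = 1.56 kcal/mol.
Chair II (amino equatorial, methyl axial): E = 1.78 kcal/mol.
ΔE = 1.78 − 1.56 = 0.22 kcal/mol; chair I is more stable.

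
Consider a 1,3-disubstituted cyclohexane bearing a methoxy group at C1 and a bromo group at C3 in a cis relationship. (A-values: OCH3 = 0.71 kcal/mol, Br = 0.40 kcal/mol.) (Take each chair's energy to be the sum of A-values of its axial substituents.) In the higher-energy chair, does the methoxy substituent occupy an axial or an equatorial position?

C1 and C3 have the same parity, so for the cis isomer the two substituents are e,e in one chair and a,a in the other.
Chair I (methoxy axial, bromo axial): E = 1.11 kcal/mol.
Chair II (methoxy equatorial, bromo equatorial): E = 0.00 kcal/mol.
Chair I is the less stable (higher-energy) conformer, and in that chair the methoxy group is axial.

axial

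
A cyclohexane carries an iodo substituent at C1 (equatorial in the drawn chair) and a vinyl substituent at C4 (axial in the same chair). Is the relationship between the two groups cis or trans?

C1 and C4 have opposite parity, so their axial bonds point in opposite directions.
With opposite-parity carbons, two substituents on the same face are one axial and one equatorial; opposite faces give both axial or both equatorial.
Here the groups are equatorial/axial → same face → cis.

cis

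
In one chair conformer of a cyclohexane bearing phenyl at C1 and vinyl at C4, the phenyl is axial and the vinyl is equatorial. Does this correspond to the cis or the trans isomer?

cis

C1 and C4 have opposite parity, so their axial bonds point in opposite directions.
With opposite-parity carbons, two substituents on the same face are one axial and one equatorial; opposite faces give both axial or both equatorial.
Here the groups are axial/equatorial → same face → cis.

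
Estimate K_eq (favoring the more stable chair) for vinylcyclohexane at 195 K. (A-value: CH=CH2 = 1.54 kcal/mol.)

K ≈ 53.2

One chair has the vinyl group axial (E = 1.54 kcal/mol) and the other has it equatorial (E = 0).
ΔG = 1.54 kcal/mol between the two chairs.
K = exp(ΔG/RT) with R = 1.987×10⁻³ kcal mol⁻¹ K⁻¹ and T = 195 K gives K ≈ 53.2.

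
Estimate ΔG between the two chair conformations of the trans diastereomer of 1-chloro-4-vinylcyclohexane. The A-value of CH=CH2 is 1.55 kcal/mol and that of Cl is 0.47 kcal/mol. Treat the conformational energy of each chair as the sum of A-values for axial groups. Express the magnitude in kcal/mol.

C1 and C4 have opposite parity, so for the trans isomer the two substituents are e,e in one chair and a,a in the other.
Chair I (vinyl axial, chloro axial): E = 2.02 kcal/mol.
Chair II (vinyl equatorial, chloro equatorial): E = 0.00 kcal/mol.
ΔE = 2.02 − 0.00 = 2.02 kcal/mol; chair II is more stable.

2.02 kcal/mol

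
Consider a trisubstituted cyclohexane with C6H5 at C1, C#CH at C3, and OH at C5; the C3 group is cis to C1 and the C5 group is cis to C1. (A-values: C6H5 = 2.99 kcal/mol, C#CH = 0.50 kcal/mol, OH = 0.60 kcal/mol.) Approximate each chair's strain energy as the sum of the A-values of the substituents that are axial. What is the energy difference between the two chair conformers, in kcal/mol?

Chair I (phenyl axial, ethynyl axial, hydroxyl axial): E = 4.09 kcal/mol.
Chair II (phenyl equatorial, ethynyl equatorial, hydroxyl equatorial): E = 0.00 kcal/mol.
ΔE = 4.09 − 0.00 = 4.09 kcal/mol; chair II is more stable.

4.09 kcal/mol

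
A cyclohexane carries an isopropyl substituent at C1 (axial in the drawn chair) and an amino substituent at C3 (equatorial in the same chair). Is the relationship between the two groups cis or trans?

trans

C1 and C3 have the same parity, so their axial bonds point in the same direction.
With same-parity carbons, two substituents on the same face are both axial or both equatorial; opposite faces give one of each.
Here the groups are axial/equatorial → opposite face → trans.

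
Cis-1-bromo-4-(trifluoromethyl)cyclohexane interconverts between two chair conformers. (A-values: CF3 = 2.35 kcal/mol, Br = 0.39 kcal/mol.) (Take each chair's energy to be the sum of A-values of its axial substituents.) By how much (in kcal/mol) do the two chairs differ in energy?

1.96 kcal/mol

C1 and C4 have opposite parity, so for the cis isomer the two substituents are one axial and one equatorial in each chair.
Chair I (trifluoromethyl axial, bromo equatorial): E = 2.35 kcal/mol.
Chair II (trifluoromethyl equatorial, bromo axial): E = 0.39 kcal/mol.
ΔE = 2.35 − 0.39 = 1.96 kcal/mol; chair II is more stable.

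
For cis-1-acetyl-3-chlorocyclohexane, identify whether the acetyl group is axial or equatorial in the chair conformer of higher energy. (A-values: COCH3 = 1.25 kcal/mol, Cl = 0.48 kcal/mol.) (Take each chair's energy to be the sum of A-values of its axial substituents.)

axial

C1 and C3 have the same parity, so for the cis isomer the two substituents are e,e in one chair and a,a in the other.
Chair I (acetyl axial, chloro axial): E = 1.73 kcal/mol.
Chair II (acetyl equatorial, chloro equatorial): E = 0.00 kcal/mol.
Chair I is the less stable (higher-energy) conformer, and in that chair the acetyl group is axial.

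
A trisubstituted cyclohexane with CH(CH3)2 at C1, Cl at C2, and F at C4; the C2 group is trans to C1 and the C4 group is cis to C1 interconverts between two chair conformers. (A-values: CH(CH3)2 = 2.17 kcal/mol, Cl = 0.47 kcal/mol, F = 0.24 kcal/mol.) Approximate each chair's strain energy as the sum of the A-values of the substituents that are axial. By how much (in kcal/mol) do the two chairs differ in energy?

Chair I (isopropyl axial, chloro axial, fluoro equatorial): E = 2.64 kcal/mol.
Chair II (isopropyl equatorial, chloro equatorial, fluoro axial): E = 0.24 kcal/mol.
ΔE = 2.64 − 0.24 = 2.40 kcal/mol; chair II is more stable.

2.40 kcal/mol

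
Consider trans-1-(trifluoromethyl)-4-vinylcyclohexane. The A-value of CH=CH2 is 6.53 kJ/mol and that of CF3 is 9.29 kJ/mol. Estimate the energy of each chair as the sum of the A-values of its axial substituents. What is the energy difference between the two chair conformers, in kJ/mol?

C1 and C4 have opposite parity, so for the trans isomer the two substituents are e,e in one chair and a,a in the other.
Chair I (vinyl axial, trifluoromethyl axial): E = 15.82 kJ/mol.
Chair II (vinyl equatorial, trifluoromethyl equatorial): E = 0.00 kJ/mol.
ΔE = 15.82 − 0.00 = 15.82 kJ/mol; chair II is more stable.

15.82 kJ/mol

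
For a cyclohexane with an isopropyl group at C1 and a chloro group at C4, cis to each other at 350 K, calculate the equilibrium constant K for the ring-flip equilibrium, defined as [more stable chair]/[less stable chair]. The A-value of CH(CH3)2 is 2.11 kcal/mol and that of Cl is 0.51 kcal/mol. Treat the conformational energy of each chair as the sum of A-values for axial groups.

K ≈ 9.98

C1 and C4 have opposite parity, so for the cis isomer the two substituents are one axial and one equatorial in each chair.
Chair I (isopropyl axial, chloro equatorial): E = 2.11 kcal/mol; chair II (isopropyl equatorial, chloro axial): E = 0.51 kcal/mol.
ΔG = 1.60 kcal/mol between the two chairs.
K = exp(ΔG/RT) with R = 1.987×10⁻³ kcal mol⁻¹ K⁻¹ and T = 350 K gives K ≈ 9.98.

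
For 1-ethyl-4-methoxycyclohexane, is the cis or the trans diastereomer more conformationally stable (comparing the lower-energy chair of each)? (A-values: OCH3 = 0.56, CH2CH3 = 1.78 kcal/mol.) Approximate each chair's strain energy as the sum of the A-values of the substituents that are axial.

trans

At 1,4 positions (parity opposite): cis → (a,e or e,a); trans → (e,e or a,a).
Best chair for cis: E = 0.56 kcal/mol; best chair for trans: E = 0.00 kcal/mol.
The trans isomer is lower by 0.56 kcal/mol.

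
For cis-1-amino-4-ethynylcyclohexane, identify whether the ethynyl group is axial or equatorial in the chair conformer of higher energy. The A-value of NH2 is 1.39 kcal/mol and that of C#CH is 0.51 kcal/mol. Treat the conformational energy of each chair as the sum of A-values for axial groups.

equatorial

C1 and C4 have opposite parity, so for the cis isomer the two substituents are one axial and one equatorial in each chair.
Chair I (amino axial, ethynyl equatorial): E = 1.39 kcal/mol.
Chair II (amino equatorial, ethynyl axial): E = 0.51 kcal/mol.
Chair I is the less stable (higher-energy) conformer, and in that chair the ethynyl group is equatorial.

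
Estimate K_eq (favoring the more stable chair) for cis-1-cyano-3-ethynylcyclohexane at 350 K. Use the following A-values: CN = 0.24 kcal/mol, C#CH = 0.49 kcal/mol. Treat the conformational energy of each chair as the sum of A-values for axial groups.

K ≈ 2.86

C1 and C3 have the same parity, so for the cis isomer the two substituents are e,e in one chair and a,a in the other.
Chair I (cyano axial, ethynyl axial): E = 0.73 kcal/mol; chair II (cyano equatorial, ethynyl equatorial): E = 0.00 kcal/mol.
ΔG = 0.73 kcal/mol between the two chairs.
K = exp(ΔG/RT) with R = 1.987×10⁻³ kcal mol⁻¹ K⁻¹ and T = 350 K gives K ≈ 2.86.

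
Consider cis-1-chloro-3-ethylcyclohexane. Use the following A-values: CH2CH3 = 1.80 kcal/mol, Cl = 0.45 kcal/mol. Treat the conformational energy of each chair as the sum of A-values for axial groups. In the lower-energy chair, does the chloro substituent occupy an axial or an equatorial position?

C1 and C3 have the same parity, so for the cis isomer the two substituents are e,e in one chair and a,a in the other.
Chair I (ethyl axial, chloro axial): E = 2.25 kcal/mol.
Chair II (ethyl equatorial, chloro equatorial): E = 0.00 kcal/mol.
Chair II is the more stable (lower-energy) conformer, and in that chair the chloro group is equatorial.

equatorial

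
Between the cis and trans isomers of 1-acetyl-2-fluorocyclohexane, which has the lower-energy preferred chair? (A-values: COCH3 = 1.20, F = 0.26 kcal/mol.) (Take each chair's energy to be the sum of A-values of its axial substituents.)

trans

At 1,2 positions (parity opposite): cis → (a,e or e,a); trans → (e,e or a,a).
Best chair for cis: E = 0.26 kcal/mol; best chair for trans: E = 0.00 kcal/mol.
The trans isomer is lower by 0.26 kcal/mol.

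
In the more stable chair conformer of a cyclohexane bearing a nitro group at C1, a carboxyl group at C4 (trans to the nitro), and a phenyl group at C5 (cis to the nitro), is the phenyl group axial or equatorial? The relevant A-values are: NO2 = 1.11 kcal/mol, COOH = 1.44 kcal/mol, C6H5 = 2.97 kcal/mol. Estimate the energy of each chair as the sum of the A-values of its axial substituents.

Chair I (nitro axial, carboxyl axial, phenyl axial): E = 5.52 kcal/mol.
Chair II (nitro equatorial, carboxyl equatorial, phenyl equatorial): E = 0.00 kcal/mol.
Chair II is the more stable (lower-energy) conformer, and in that chair the phenyl group is equatorial.

equatorial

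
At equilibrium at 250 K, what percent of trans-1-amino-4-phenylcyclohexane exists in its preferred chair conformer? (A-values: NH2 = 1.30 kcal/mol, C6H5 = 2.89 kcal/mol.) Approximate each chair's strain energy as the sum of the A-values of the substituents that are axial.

C1 and C4 have opposite parity, so for the trans isomer the two substituents are e,e in one chair and a,a in the other.
Chair I (amino axial, phenyl axial): E = 4.19 kcal/mol; chair II (amino equatorial, phenyl equatorial): E = 0.00 kcal/mol.
ΔG = 4.19 kcal/mol between the two chairs.
K = exp(ΔG/RT) with R = 1.987×10⁻³ kcal mol⁻¹ K⁻¹ and T = 250 K gives K ≈ 4.6e+03.
Fraction in the lower-energy chair = K/(K+1) = 100.0%.

100.0%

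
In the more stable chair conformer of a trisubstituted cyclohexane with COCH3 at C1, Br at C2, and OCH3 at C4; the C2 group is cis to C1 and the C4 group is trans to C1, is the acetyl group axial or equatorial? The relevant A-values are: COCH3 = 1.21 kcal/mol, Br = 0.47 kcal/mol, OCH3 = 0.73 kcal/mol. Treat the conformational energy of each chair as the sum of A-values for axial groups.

equatorial

Chair I (acetyl axial, bromo equatorial, methoxy axial): E = 1.94 kcal/mol.
Chair II (acetyl equatorial, bromo axial, methoxy equatorial): E = 0.47 kcal/mol.
Chair II is the more stable (lower-energy) conformer, and in that chair the acetyl group is equatorial.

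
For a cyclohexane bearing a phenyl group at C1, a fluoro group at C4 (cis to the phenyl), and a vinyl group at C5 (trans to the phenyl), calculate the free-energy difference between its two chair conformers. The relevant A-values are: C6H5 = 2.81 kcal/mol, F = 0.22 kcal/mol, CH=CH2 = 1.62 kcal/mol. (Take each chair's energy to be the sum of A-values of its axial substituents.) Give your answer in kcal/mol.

Chair I (phenyl axial, fluoro equatorial, vinyl equatorial): E = 2.81 kcal/mol.
Chair II (phenyl equatorial, fluoro axial, vinyl axial): E = 1.84 kcal/mol.
ΔE = 2.81 − 1.84 = 0.97 kcal/mol; chair II is more stable.

0.97 kcal/mol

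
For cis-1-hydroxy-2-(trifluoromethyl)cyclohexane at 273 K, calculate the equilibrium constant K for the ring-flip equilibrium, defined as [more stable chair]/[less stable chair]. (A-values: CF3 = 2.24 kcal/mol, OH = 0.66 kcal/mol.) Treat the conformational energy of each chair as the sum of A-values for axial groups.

C1 and C2 have opposite parity, so for the cis isomer the two substituents are one axial and one equatorial in each chair.
Chair I (trifluoromethyl axial, hydroxyl equatorial): E = 2.24 kcal/mol; chair II (trifluoromethyl equatorial, hydroxyl axial): E = 0.66 kcal/mol.
ΔG = 1.58 kcal/mol between the two chairs.
K = exp(ΔG/RT) with R = 1.987×10⁻³ kcal mol⁻¹ K⁻¹ and T = 273 K gives K ≈ 18.4.

K ≈ 18.4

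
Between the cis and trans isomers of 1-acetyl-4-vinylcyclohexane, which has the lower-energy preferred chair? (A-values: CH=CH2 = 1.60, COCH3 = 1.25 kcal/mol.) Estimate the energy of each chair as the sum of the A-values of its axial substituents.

trans

At 1,4 positions (parity opposite): cis → (a,e or e,a); trans → (e,e or a,a).
Best chair for cis: E = 1.25 kcal/mol; best chair for trans: E = 0.00 kcal/mol.
The trans isomer is lower by 1.25 kcal/mol.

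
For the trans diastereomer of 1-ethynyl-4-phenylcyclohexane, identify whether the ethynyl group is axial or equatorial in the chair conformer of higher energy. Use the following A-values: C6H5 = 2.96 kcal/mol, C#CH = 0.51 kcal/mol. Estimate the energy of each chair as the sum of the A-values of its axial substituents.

C1 and C4 have opposite parity, so for the trans isomer the two substituents are e,e in one chair and a,a in the other.
Chair I (phenyl axial, ethynyl axial): E = 3.47 kcal/mol.
Chair II (phenyl equatorial, ethynyl equatorial): E = 0.00 kcal/mol.
Chair I is the less stable (higher-energy) conformer, and in that chair the ethynyl group is axial.

axial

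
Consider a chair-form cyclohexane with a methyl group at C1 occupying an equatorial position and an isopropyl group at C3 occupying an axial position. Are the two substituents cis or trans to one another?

trans

C1 and C3 have the same parity, so their axial bonds point in the same direction.
With same-parity carbons, two substituents on the same face are both axial or both equatorial; opposite faces give one of each.
Here the groups are equatorial/axial → opposite face → trans.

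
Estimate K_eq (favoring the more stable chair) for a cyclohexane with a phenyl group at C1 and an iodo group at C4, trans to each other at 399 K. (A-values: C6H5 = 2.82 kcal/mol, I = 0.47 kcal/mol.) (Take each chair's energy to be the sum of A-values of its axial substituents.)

K ≈ 63.4

C1 and C4 have opposite parity, so for the trans isomer the two substituents are e,e in one chair and a,a in the other.
Chair I (phenyl axial, iodo axial): E = 3.29 kcal/mol; chair II (phenyl equatorial, iodo equatorial): E = 0.00 kcal/mol.
ΔG = 3.29 kcal/mol between the two chairs.
K = exp(ΔG/RT) with R = 1.987×10⁻³ kcal mol⁻¹ K⁻¹ and T = 399 K gives K ≈ 63.4.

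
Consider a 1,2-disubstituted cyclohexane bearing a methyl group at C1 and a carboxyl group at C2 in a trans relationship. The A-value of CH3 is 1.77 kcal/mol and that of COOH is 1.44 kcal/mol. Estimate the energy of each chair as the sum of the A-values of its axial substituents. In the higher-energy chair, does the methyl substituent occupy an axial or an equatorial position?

C1 and C2 have opposite parity, so for the trans isomer the two substituents are e,e in one chair and a,a in the other.
Chair I (methyl axial, carboxyl axial): E = 3.21 kcal/mol.
Chair II (methyl equatorial, carboxyl equatorial): E = 0.00 kcal/mol.
Chair I is the less stable (higher-energy) conformer, and in that chair the methyl group is axial.

axial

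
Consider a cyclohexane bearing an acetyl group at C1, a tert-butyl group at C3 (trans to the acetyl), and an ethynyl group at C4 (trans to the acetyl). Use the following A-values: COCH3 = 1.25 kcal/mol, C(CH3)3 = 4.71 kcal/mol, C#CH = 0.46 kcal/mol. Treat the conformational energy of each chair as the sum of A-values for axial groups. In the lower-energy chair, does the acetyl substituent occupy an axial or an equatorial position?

Chair I (acetyl axial, tert-butyl equatorial, ethynyl axial): E = 1.71 kcal/mol.
Chair II (acetyl equatorial, tert-butyl axial, ethynyl equatorial): E = 4.71 kcal/mol.
Chair I is the more stable (lower-energy) conformer, and in that chair the acetyl group is axial.

axial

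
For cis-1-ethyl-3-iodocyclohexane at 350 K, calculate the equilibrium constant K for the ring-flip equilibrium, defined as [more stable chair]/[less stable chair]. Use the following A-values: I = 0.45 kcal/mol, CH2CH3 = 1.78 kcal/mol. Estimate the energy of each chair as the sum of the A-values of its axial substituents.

K ≈ 24.7

C1 and C3 have the same parity, so for the cis isomer the two substituents are e,e in one chair and a,a in the other.
Chair I (iodo axial, ethyl axial): E = 2.23 kcal/mol; chair II (iodo equatorial, ethyl equatorial): E = 0.00 kcal/mol.
ΔG = 2.23 kcal/mol between the two chairs.
K = exp(ΔG/RT) with R = 1.987×10⁻³ kcal mol⁻¹ K⁻¹ and T = 350 K gives K ≈ 24.7.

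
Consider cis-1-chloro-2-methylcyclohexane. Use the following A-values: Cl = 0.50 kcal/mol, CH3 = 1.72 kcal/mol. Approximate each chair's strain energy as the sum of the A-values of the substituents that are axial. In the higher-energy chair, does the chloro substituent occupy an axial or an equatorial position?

equatorial

C1 and C2 have opposite parity, so for the cis isomer the two substituents are one axial and one equatorial in each chair.
Chair I (chloro axial, methyl equatorial): E = 0.50 kcal/mol.
Chair II (chloro equatorial, methyl axial): E = 1.72 kcal/mol.
Chair II is the less stable (higher-energy) conformer, and in that chair the chloro group is equatorial.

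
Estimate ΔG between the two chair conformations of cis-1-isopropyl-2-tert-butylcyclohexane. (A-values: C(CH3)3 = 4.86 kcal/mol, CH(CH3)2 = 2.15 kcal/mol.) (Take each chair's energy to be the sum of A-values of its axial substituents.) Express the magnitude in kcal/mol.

C1 and C2 have opposite parity, so for the cis isomer the two substituents are one axial and one equatorial in each chair.
Chair I (tert-butyl axial, isopropyl equatorial): E = 4.86 kcal/mol.
Chair II (tert-butyl equatorial, isopropyl axial): E = 2.15 kcal/mol.
ΔE = 4.86 − 2.15 = 2.71 kcal/mol; chair II is more stable.

2.71 kcal/mol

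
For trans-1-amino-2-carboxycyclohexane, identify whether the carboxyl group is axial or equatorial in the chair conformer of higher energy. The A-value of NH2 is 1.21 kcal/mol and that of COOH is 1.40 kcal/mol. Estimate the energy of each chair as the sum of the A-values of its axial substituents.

C1 and C2 have opposite parity, so for the trans isomer the two substituents are e,e in one chair and a,a in the other.
Chair I (amino axial, carboxyl axial): E = 2.61 kcal/mol.
Chair II (amino equatorial, carboxyl equatorial): E = 0.00 kcal/mol.
Chair I is the less stable (higher-energy) conformer, and in that chair the carboxyl group is axial.

axial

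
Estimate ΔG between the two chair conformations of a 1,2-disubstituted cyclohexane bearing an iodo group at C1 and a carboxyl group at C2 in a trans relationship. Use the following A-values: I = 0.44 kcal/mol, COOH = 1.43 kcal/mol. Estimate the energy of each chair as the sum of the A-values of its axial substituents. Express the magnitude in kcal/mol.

C1 and C2 have opposite parity, so for the trans isomer the two substituents are e,e in one chair and a,a in the other.
Chair I (iodo axial, carboxyl axial): E = 1.87 kcal/mol.
Chair II (iodo equatorial, carboxyl equatorial): E = 0.00 kcal/mol.
ΔE = 1.87 − 0.00 = 1.87 kcal/mol; chair II is more stable.

1.87 kcal/mol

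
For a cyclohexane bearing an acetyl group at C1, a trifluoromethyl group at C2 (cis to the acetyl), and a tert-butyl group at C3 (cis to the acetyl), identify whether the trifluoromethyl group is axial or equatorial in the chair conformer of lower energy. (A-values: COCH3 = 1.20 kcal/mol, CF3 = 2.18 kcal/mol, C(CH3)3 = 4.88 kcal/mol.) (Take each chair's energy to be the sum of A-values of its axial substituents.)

Chair I (acetyl axial, trifluoromethyl equatorial, tert-butyl axial): E = 6.08 kcal/mol.
Chair II (acetyl equatorial, trifluoromethyl axial, tert-butyl equatorial): E = 2.18 kcal/mol.
Chair II is the more stable (lower-energy) conformer, and in that chair the trifluoromethyl group is axial.

axial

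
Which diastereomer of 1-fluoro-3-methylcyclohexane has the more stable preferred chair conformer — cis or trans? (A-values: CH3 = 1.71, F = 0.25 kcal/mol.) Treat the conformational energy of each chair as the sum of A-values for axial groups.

At 1,3 positions (parity same): cis → (e,e or a,a); trans → (a,e or e,a).
Best chair for cis: E = 0.00 kcal/mol; best chair for trans: E = 0.25 kcal/mol.
The cis isomer is lower by 0.25 kcal/mol.

cis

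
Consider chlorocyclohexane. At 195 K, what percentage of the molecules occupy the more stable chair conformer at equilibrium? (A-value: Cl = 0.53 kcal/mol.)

One chair has the chloro group axial (E = 0.53 kcal/mol) and the other has it equatorial (E = 0).
ΔG = 0.53 kcal/mol between the two chairs.
K = exp(ΔG/RT) with R = 1.987×10⁻³ kcal mol⁻¹ K⁻¹ and T = 195 K gives K ≈ 3.93.
Fraction in the lower-energy chair = K/(K+1) = 79.7%.

79.7%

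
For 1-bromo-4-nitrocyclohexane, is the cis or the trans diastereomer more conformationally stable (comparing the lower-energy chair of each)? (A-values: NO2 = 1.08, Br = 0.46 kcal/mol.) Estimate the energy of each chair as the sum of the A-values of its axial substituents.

trans

At 1,4 positions (parity opposite): cis → (a,e or e,a); trans → (e,e or a,a).
Best chair for cis: E = 0.46 kcal/mol; best chair for trans: E = 0.00 kcal/mol.
The trans isomer is lower by 0.46 kcal/mol.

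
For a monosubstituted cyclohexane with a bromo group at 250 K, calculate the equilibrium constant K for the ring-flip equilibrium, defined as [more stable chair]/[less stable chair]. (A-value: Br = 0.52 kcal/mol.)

One chair has the bromo group axial (E = 0.52 kcal/mol) and the other has it equatorial (E = 0).
ΔG = 0.52 kcal/mol between the two chairs.
K = exp(ΔG/RT) with R = 1.987×10⁻³ kcal mol⁻¹ K⁻¹ and T = 250 K gives K ≈ 2.85.

K ≈ 2.85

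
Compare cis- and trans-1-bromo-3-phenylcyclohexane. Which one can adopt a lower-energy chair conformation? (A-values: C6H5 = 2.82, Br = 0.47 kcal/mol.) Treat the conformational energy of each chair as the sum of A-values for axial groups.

cis

At 1,3 positions (parity same): cis → (e,e or a,a); trans → (a,e or e,a).
Best chair for cis: E = 0.00 kcal/mol; best chair for trans: E = 0.47 kcal/mol.
The cis isomer is lower by 0.47 kcal/mol.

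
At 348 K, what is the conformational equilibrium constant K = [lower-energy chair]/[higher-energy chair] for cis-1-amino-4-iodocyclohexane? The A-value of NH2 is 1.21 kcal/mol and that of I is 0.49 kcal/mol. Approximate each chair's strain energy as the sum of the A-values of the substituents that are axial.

K ≈ 2.83

C1 and C4 have opposite parity, so for the cis isomer the two substituents are one axial and one equatorial in each chair.
Chair I (amino axial, iodo equatorial): E = 1.21 kcal/mol; chair II (amino equatorial, iodo axial): E = 0.49 kcal/mol.
ΔG = 0.72 kcal/mol between the two chairs.
K = exp(ΔG/RT) with R = 1.987×10⁻³ kcal mol⁻¹ K⁻¹ and T = 348 K gives K ≈ 2.83.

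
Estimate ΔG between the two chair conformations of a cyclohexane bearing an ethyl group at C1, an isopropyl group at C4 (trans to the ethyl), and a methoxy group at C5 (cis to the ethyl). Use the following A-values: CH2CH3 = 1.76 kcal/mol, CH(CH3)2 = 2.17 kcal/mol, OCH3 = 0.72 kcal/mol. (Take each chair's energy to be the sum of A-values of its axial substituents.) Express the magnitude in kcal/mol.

4.65 kcal/mol

Chair I (ethyl axial, isopropyl axial, methoxy axial): E = 4.65 kcal/mol.
Chair II (ethyl equatorial, isopropyl equatorial, methoxy equatorial): E = 0.00 kcal/mol.
ΔE = 4.65 − 0.00 = 4.65 kcal/mol; chair II is more stable.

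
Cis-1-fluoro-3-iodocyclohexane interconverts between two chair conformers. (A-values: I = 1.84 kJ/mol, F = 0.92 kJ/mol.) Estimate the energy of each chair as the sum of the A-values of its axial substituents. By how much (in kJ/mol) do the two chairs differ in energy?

2.76 kJ/mol

C1 and C3 have the same parity, so for the cis isomer the two substituents are e,e in one chair and a,a in the other.
Chair I (iodo axial, fluoro axial): E = 2.76 kJ/mol.
Chair II (iodo equatorial, fluoro equatorial): E = 0.00 kJ/mol.
ΔE = 2.76 − 0.00 = 2.76 kJ/mol; chair II is more stable.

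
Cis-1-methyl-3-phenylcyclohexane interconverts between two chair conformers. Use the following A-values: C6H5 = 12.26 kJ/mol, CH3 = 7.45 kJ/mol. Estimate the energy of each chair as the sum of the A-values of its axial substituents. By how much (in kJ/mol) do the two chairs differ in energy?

C1 and C3 have the same parity, so for the cis isomer the two substituents are e,e in one chair and a,a in the other.
Chair I (phenyl axial, methyl axial): E = 19.71 kJ/mol.
Chair II (phenyl equatorial, methyl equatorial): E = 0.00 kJ/mol.
ΔE = 19.71 − 0.00 = 19.71 kJ/mol; chair II is more stable.

19.71 kJ/mol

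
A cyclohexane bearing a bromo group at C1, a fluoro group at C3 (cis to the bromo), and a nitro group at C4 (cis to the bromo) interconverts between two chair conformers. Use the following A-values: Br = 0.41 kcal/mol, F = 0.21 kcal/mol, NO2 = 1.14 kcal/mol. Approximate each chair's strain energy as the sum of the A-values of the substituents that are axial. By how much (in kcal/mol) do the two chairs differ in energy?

0.52 kcal/mol

Chair I (bromo axial, fluoro axial, nitro equatorial): E = 0.62 kcal/mol.
Chair II (bromo equatorial, fluoro equatorial, nitro axial): E = 1.14 kcal/mol.
ΔE = 1.14 − 0.62 = 0.52 kcal/mol; chair I is more stable.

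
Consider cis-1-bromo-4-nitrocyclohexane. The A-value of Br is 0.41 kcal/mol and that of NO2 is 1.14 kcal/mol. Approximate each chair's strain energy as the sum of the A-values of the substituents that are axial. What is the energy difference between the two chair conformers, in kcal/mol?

C1 and C4 have opposite parity, so for the cis isomer the two substituents are one axial and one equatorial in each chair.
Chair I (bromo axial, nitro equatorial): E = 0.41 kcal/mol.
Chair II (bromo equatorial, nitro axial): E = 1.14 kcal/mol.
ΔE = 1.14 − 0.41 = 0.73 kcal/mol; chair I is more stable.

0.73 kcal/mol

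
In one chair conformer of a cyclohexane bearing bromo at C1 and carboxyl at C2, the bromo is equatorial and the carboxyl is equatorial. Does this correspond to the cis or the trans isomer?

trans

C1 and C2 have opposite parity, so their axial bonds point in opposite directions.
With opposite-parity carbons, two substituents on the same face are one axial and one equatorial; opposite faces give both axial or both equatorial.
Here the groups are equatorial/equatorial → opposite face → trans.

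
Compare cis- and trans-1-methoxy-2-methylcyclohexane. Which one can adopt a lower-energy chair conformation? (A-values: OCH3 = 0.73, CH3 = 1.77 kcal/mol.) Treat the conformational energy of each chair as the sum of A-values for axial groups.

At 1,2 positions (parity opposite): cis → (a,e or e,a); trans → (e,e or a,a).
Best chair for cis: E = 0.73 kcal/mol; best chair for trans: E = 0.00 kcal/mol.
The trans isomer is lower by 0.73 kcal/mol.

trans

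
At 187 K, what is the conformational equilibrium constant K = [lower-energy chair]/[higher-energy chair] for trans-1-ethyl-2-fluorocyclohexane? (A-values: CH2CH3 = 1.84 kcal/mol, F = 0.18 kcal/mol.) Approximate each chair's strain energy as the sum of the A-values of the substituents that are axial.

C1 and C2 have opposite parity, so for the trans isomer the two substituents are e,e in one chair and a,a in the other.
Chair I (ethyl axial, fluoro axial): E = 2.02 kcal/mol; chair II (ethyl equatorial, fluoro equatorial): E = 0.00 kcal/mol.
ΔG = 2.02 kcal/mol between the two chairs.
K = exp(ΔG/RT) with R = 1.987×10⁻³ kcal mol⁻¹ K⁻¹ and T = 187 K gives K ≈ 230.

K ≈ 230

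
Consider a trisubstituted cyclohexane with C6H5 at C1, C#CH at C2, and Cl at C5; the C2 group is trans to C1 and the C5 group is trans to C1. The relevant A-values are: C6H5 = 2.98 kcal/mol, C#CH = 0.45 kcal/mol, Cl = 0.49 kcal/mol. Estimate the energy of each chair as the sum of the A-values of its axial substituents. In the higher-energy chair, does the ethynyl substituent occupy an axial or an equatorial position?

axial

Chair I (phenyl axial, ethynyl axial, chloro equatorial): E = 3.43 kcal/mol.
Chair II (phenyl equatorial, ethynyl equatorial, chloro axial): E = 0.49 kcal/mol.
Chair I is the less stable (higher-energy) conformer, and in that chair the ethynyl group is axial.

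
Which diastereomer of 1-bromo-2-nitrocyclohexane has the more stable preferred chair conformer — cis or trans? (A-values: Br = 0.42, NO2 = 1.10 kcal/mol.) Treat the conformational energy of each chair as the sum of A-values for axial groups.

trans

At 1,2 positions (parity opposite): cis → (a,e or e,a); trans → (e,e or a,a).
Best chair for cis: E = 0.42 kcal/mol; best chair for trans: E = 0.00 kcal/mol.
The trans isomer is lower by 0.42 kcal/mol.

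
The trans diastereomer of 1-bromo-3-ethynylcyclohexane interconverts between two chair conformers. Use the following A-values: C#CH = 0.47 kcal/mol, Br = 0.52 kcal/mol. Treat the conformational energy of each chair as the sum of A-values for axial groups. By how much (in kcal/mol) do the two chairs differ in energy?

C1 and C3 have the same parity, so for the trans isomer the two substituents are one axial and one equatorial in each chair.
Chair I (ethynyl axial, bromo equatorial): E = 0.47 kcal/mol.
Chair II (ethynyl equatorial, bromo axial): E = 0.52 kcal/mol.
ΔE = 0.52 − 0.47 = 0.05 kcal/mol; chair I is more stable.

0.05 kcal/mol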